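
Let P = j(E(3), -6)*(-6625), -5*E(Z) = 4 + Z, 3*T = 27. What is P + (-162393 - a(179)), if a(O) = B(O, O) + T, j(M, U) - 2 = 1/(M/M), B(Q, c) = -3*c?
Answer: -181740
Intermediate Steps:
T = 9 (T = (1/3)*27 = 9)
E(Z) = -4/5 - Z/5 (E(Z) = -(4 + Z)/5 = -4/5 - Z/5)
j(M, U) = 3 (j(M, U) = 2 + 1/(M/M) = 2 + 1/1 = 2 + 1 = 3)
a(O) = 9 - 3*O (a(O) = -3*O + 9 = 9 - 3*O)
P = -19875 (P = 3*(-6625) = -19875)
P + (-162393 - a(179)) = -19875 + (-162393 - (9 - 3*179)) = -19875 + (-162393 - (9 - 537)) = -19875 + (-162393 - 1*(-528)) = -19875 + (-162393 + 528) = -19875 - 161865 = -181740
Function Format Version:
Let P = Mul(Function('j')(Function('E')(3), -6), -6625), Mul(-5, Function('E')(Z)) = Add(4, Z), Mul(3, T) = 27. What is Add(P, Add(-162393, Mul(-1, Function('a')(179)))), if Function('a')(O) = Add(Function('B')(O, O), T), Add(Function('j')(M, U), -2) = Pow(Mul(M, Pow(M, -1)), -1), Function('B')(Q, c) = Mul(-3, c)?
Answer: -181740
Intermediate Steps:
T = 9 (T = Mul(Rational(1, 3), 27) = 9)
Function('E')(Z) = Add(Rational(-4, 5), Mul(Rational(-1, 5), Z)) (Function('E')(Z) = Mul(Rational(-1, 5), Add(4, Z)) = Add(Rational(-4, 5), Mul(Rational(-1, 5), Z)))
Function('j')(M, U) = 3 (Function('j')(M, U) = Add(2, Pow(Mul(M, Pow(M, -1)), -1)) = Add(2, Pow(1, -1)) = Add(2, 1) = 3)
Function('a')(O) = Add(9, Mul(-3, O)) (Function('a')(O) = Add(Mul(-3, O), 9) = Add(9, Mul(-3, O)))
P = -19875 (P = Mul(3, -6625) = -19875)
Add(P, Add(-162393, Mul(-1, Function('a')(179)))) = Add(-19875, Add(-162393, Mul(-1, Add(9, Mul(-3, 179))))) = Add(-19875, Add(-162393, Mul(-1, Add(9, -537)))) = Add(-19875, Add(-162393, Mul(-1, -528))) = Add(-19875, Add(-162393, 528)) = Add(-19875, -161865) = -181740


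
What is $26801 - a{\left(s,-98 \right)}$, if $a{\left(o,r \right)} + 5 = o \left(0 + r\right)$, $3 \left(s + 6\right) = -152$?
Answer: $\frac{63758}{3} \approx 21253.0$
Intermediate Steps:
$s = - \frac{170}{3}$ ($s = -6 + \frac{1}{3} \left(-152\right) = -6 - \frac{152}{3} = - \frac{170}{3} \approx -56.667$)
$a{\left(o,r \right)} = -5 + o r$ ($a{\left(o,r \right)} = -5 + o \left(0 + r\right) = -5 + o r$)
$26801 - a{\left(s,-98 \right)} = 26801 - \left(-5 - - \frac{16660}{3}\right) = 26801 - \left(-5 + \frac{16660}{3}\right) = 26801 - \frac{16645}{3} = \frac{63758}{3}$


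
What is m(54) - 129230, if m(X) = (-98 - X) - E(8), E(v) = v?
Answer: -129390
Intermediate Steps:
m(X) = -106 - X (m(X) = (-98 - X) - 1*8 = (-98 - X) - 8 = -106 - X)
m(54) - 129230 = (-106 - 1*54) - 129230 = (-106 - 54) - 129230 = -160 - 129230 = -129390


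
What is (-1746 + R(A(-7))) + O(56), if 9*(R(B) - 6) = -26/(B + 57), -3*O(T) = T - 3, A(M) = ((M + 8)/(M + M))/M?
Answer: -88383301/50283 ≈ -1757.7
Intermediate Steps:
A(M) = (8 + M)/(2*M²) (A(M) = ((8 + M)/((2*M)))/M = ((8 + M)*(1/(2*M)))/M = ((8 + M)/(2*M))/M = (8 + M)/(2*M²))
O(T) = 1 - T/3 (O(T) = -(T - 3)/3 = -(-3 + T)/3 = 1 - T/3)
R(B) = 6 - 26/(9*(57 + B)) (R(B) = 6 + (-26/(B + 57))/9 = 6 + (-26/(57 + B))/9 = 6 - 26/(9*(57 + B)))
(-1746 + R(A(-7))) + O(56) = (-1746 + 2*(1526 + 27*((½)*(8 - 7)/(-7)²))/(9*(57 + (½)*(8 - 7)/(-7)²))) + (1 - ⅓*56) = (-1746 + 2*(1526 + 27*((½)*(1/49)*1))/(9*(57 + (½)*(1/49)*1))) + (1 - 56/3) = (-1746 + 2*(1526 + 27*(1/98))/(9*(57 + 1/98))) - 53/3 = (-1746 + 2*(1526 + 27/98)/(9*(5587/98))) - 53/3 = (-1746 + (2/9)*(98/5587)*(149575/98)) - 53/3 = (-1746 + 299150/50283) - 53/3 = -87494968/50283 - 53/3 = -88383301/50283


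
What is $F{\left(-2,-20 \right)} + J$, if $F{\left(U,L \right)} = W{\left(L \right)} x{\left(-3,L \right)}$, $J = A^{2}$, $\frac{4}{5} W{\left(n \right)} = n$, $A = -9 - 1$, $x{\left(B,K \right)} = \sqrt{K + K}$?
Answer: $100 - 50 i \sqrt{10} \approx 100.0 - 158.11 i$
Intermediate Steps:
$x{\left(B,K \right)} = \sqrt{2} \sqrt{K}$ ($x{\left(B,K \right)} = \sqrt{2 K} = \sqrt{2} \sqrt{K}$)
$A = -10$ ($A = -9 - 1 = -10$)
$W{\left(n \right)} = \frac{5 n}{4}$
$J = 100$ ($J = \left(-10\right)^{2} = 100$)
$F{\left(U,L \right)} = \frac{5 \sqrt{2} L^{\frac{3}{2}}}{4}$ ($F{\left(U,L \right)} = \frac{5 L}{4} \sqrt{2} \sqrt{L} = \frac{5 \sqrt{2} L^{\frac{3}{2}}}{4}$)
$F{\left(-2,-20 \right)} + J = \frac{5 \sqrt{2} \left(-20\right)^{\frac{3}{2}}}{4} + 100 = \frac{5 \sqrt{2} \left(- 40 i \sqrt{5}\right)}{4} + 100 = - 50 i \sqrt{10} + 100 = 100 - 50 i \sqrt{10}$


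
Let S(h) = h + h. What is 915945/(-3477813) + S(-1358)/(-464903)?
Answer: -138793279409/538948565713 ≈ -0.25753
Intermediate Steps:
S(h) = 2*h
915945/(-3477813) + S(-1358)/(-464903) = 915945/(-3477813) + (2*(-1358))/(-464903) = 915945*(-1/3477813) - 2716*(-1/464903) = -305315/1159271 + 2716/464903 = -138793279409/538948565713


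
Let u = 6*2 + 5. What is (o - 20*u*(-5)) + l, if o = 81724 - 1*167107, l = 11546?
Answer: -72137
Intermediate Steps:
u = 17 (u = 12 + 5 = 17)
o = -85383 (o = 81724 - 167107 = -85383)
(o - 20*u*(-5)) + l = (-85383 - 20*17*(-5)) + 11546 = (-85383 - 340*(-5)) + 11546 = (-85383 + 1700) + 11546 = -83683 + 11546 = -72137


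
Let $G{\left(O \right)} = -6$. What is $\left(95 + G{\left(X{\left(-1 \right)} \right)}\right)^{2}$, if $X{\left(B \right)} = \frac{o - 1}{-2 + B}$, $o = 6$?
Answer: $7921$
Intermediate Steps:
$X{\left(B \right)} = \frac{5}{-2 + B}$ ($X{\left(B \right)} = \frac{6 - 1}{-2 + B} = \frac{5}{-2 + B}$)
$\left(95 + G{\left(X{\left(-1 \right)} \right)}\right)^{2} = \left(95 - 6\right)^{2} = 89^{2} = 7921$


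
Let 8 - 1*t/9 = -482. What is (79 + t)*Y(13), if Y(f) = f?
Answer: 58357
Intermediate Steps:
t = 4410 (t = 72 - 9*(-482) = 72 + 4338 = 4410)
(79 + t)*Y(13) = (79 + 4410)*13 = 4489*13 = 58357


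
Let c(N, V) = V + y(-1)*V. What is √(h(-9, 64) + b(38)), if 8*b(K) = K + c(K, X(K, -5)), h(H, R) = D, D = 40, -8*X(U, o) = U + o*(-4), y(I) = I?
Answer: √179/2 ≈ 6.6895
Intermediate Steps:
X(U, o) = o/2 - U/8 (X(U, o) = -(U + o*(-4))/8 = -(U - 4*o)/8 = o/2 - U/8)
h(H, R) = 40
c(N, V) = 0 (c(N, V) = V - V = 0)
b(K) = K/8 (b(K) = (K + 0)/8 = K/8)
√(h(-9, 64) + b(38)) = √(40 + (⅛)*38) = √(40 + 19/4) = √(179/4) = √179/2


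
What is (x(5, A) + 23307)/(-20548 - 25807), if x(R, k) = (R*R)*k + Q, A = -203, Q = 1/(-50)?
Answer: -911599/2317750 ≈ -0.39331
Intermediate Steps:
Q = -1/50 ≈ -0.020000
x(R, k) = -1/50 + k*R² (x(R, k) = (R*R)*k - 1/50 = R²*k - 1/50 = k*R² - 1/50 = -1/50 + k*R²)
(x(5, A) + 23307)/(-20548 - 25807) = ((-1/50 - 203*5²) + 23307)/(-20548 - 25807) = ((-1/50 - 203*25) + 23307)/(-46355) = ((-1/50 - 5075) + 23307)*(-1/46355) = (-253751/50 + 23307)*(-1/46355) = (911599/50)*(-1/46355) = -911599/2317750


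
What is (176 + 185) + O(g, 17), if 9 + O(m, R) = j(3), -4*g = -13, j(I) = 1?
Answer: 353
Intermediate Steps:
g = 13/4 (g = -1/4*(-13) = 13/4 ≈ 3.2500)
O(m, R) = -8 (O(m, R) = -9 + 1 = -8)
(176 + 185) + O(g, 17) = (176 + 185) - 8 = 361 - 8 = 353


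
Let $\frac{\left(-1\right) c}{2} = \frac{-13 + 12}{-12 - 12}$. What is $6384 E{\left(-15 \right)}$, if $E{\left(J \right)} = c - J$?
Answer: $95228$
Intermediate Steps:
$c = - \frac{1}{12}$ ($c = - 2 \frac{-13 + 12}{-12 - 12} = - 2 \left(- \frac{1}{-24}\right) = - 2 \left(\left(-1\right) \left(- \frac{1}{24}\right)\right) = \left(-2\right) \frac{1}{24} = - \frac{1}{12} \approx -0.083333$)
$E{\left(J \right)} = - \frac{1}{12} - J$
$6384 E{\left(-15 \right)} = 6384 \left(- \frac{1}{12} - -15\right) = 6384 \left(- \frac{1}{12} + 15\right) = 6384 \cdot \frac{179}{12} = 95228$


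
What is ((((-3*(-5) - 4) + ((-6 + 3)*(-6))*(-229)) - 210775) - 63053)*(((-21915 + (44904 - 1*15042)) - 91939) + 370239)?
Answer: -79559204933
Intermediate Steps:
((((-3*(-5) - 4) + ((-6 + 3)*(-6))*(-229)) - 210775) - 63053)*(((-21915 + (44904 - 1*15042)) - 91939) + 370239) = ((((15 - 4) - 3*(-6)*(-229)) - 210775) - 63053)*(((-21915 + (44904 - 15042)) - 91939) + 370239) = (((11 + 18*(-229)) - 210775) - 63053)*(((-21915 + 29862) - 91939) + 370239) = (((11 - 4122) - 210775) - 63053)*((7947 - 91939) + 370239) = ((-4111 - 210775) - 63053)*(-83992 + 370239) = (-214886 - 63053)*286247 = -277939*286247 = -79559204933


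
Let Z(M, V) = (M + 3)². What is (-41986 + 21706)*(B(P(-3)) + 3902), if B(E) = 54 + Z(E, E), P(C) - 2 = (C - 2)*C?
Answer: -88339680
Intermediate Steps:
P(C) = 2 + C*(-2 + C) (P(C) = 2 + (C - 2)*C = 2 + (-2 + C)*C = 2 + C*(-2 + C))
Z(M, V) = (3 + M)²
B(E) = 54 + (3 + E)²
(-41986 + 21706)*(B(P(-3)) + 3902) = (-41986 + 21706)*((54 + (3 + (2 + (-3)² - 2*(-3)))²) + 3902) = -20280*((54 + (3 + (2 + 9 + 6))²) + 3902) = -20280*((54 + (3 + 17)²) + 3902) = -20280*((54 + 20²) + 3902) = -20280*((54 + 400) + 3902) = -20280*(454 + 3902) = -20280*4356 = -88339680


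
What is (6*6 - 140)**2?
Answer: 10816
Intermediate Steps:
(6*6 - 140)**2 = (36 - 140)**2 = (-104)**2 = 10816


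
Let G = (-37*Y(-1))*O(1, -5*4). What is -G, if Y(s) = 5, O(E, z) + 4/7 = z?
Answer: -26640/7 ≈ -3805.7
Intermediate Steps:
O(E, z) = -4/7 + z
G = 26640/7 (G = (-37*5)*(-4/7 - 5*4) = -185*(-4/7 - 20) = -185*(-144/7) = 26640/7 ≈ 3805.7)
-G = -1*26640/7 = -26640/7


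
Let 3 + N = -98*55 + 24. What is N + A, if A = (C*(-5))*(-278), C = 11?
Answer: 9921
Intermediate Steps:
N = -5369 (N = -3 + (-98*55 + 24) = -3 + (-5390 + 24) = -3 - 5366 = -5369)
A = 15290 (A = (11*(-5))*(-278) = -55*(-278) = 15290)
N + A = -5369 + 15290 = 9921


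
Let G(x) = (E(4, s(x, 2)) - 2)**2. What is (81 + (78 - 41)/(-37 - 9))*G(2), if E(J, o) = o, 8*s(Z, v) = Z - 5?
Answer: 1331729/2944 ≈ 452.35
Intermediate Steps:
s(Z, v) = -5/8 + Z/8 (s(Z, v) = (Z - 5)/8 = (-5 + Z)/8 = -5/8 + Z/8)
G(x) = (-21/8 + x/8)**2 (G(x) = ((-5/8 + x/8) - 2)**2 = (-21/8 + x/8)**2)
(81 + (78 - 41)/(-37 - 9))*G(2) = (81 + (78 - 41)/(-37 - 9))*((-21 + 2)**2/64) = (81 + 37/(-46))*((1/64)*(-19)**2) = (81 + 37*(-1/46))*((1/64)*361) = (81 - 37/46)*(361/64) = (3689/46)*(361/64) = 1331729/2944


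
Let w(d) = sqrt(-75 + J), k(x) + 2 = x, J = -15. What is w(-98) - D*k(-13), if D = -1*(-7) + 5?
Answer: 180 + 3*I*sqrt(10) ≈ 180.0 + 9.4868*I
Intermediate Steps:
k(x) = -2 + x
D = 12 (D = 7 + 5 = 12)
w(d) = 3*I*sqrt(10) (w(d) = sqrt(-75 - 15) = sqrt(-90) = 3*I*sqrt(10))
w(-98) - D*k(-13) = 3*I*sqrt(10) - 12*(-2 - 13) = 3*I*sqrt(10) - 12*(-15) = 3*I*sqrt(10) - 1*(-180) = 3*I*sqrt(10) + 180 = 180 + 3*I*sqrt(10)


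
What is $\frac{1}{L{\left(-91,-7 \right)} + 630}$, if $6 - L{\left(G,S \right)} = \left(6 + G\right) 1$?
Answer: $\frac{1}{721} \approx 0.001387$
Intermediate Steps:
$L{\left(G,S \right)} = - G$ ($L{\left(G,S \right)} = 6 - \left(6 + G\right) 1 = 6 - \left(6 + G\right) = - G$)
$\frac{1}{L{\left(-91,-7 \right)} + 630} = \frac{1}{\left(-1\right) \left(-91\right) + 630} = \frac{1}{91 + 630} = \frac{1}{721}$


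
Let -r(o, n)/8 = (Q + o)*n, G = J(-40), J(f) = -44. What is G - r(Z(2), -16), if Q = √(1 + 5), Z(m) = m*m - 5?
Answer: 84 - 128*√6 ≈ -229.53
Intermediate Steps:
G = -44
Z(m) = -5 + m² (Z(m) = m² - 5 = -5 + m²)
Q = √6 ≈ 2.4495
r(o, n) = -8*n*(o + √6) (r(o, n) = -8*(√6 + o)*n = -8*(o + √6)*n = -8*n*(o + √6))
G - r(Z(2), -16) = -44 - (-8)*(-16)*((-5 + 2²) + √6) = -44 - (-8)*(-16)*((-5 + 4) + √6) = -44 - (-8)*(-16)*(-1 + √6) = -44 - (-128 + 128*√6) = -44 + (128 - 128*√6) = 84 - 128*√6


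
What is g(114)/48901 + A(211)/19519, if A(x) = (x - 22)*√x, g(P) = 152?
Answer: 152/48901 + 189*√211/19519 ≈ 0.14376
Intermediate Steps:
A(x) = √x*(-22 + x) (A(x) = (-22 + x)*√x = √x*(-22 + x))
g(114)/48901 + A(211)/19519 = 152/48901 + (√211*(-22 + 211))/19519 = 152*(1/48901) + (√211*189)*(1/19519) = 152/48901 + (189*√211)*(1/19519) = 152/48901 + 189*√211/19519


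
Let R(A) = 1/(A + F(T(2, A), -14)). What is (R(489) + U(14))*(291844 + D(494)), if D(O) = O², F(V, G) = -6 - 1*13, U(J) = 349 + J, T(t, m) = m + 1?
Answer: 9142702268/47 ≈ 1.9453e+8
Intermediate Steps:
T(t, m) = 1 + m
F(V, G) = -19 (F(V, G) = -6 - 13 = -19)
R(A) = 1/(-19 + A) (R(A) = 1/(A - 19) = 1/(-19 + A))
(R(489) + U(14))*(291844 + D(494)) = (1/(-19 + 489) + (349 + 14))*(291844 + 494²) = (1/470 + 363)*(291844 + 244036) = (1/470 + 363)*535880 = (170611/470)*535880 = 9142702268/47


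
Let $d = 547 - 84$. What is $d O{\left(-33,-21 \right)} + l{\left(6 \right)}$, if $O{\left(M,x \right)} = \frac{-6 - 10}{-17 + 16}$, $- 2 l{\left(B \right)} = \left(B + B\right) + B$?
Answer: $7399$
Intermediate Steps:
$l{\left(B \right)} = - \frac{3 B}{2}$ ($l{\left(B \right)} = - \frac{\left(B + B\right) + B}{2} = - \frac{2 B + B}{2} = - \frac{3 B}{2}$)
$O{\left(M,x \right)} = 16$ ($O{\left(M,x \right)} = - \frac{16}{-1} = \left(-16\right) \left(-1\right) = 16$)
$d = 463$ ($d = 547 - 84 = 463$)
$d O{\left(-33,-21 \right)} + l{\left(6 \right)} = 463 \cdot 16 - 9 = 7408 - 9 = 7399$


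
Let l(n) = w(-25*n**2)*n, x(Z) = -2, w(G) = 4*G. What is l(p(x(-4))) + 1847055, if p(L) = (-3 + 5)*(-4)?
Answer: 1898255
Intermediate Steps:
p(L) = -8 (p(L) = 2*(-4) = -8)
l(n) = -100*n**3 (l(n) = (4*(-25*n**2))*n = (-100*n**2)*n = -100*n**3)
l(p(x(-4))) + 1847055 = -100*(-8)**3 + 1847055 = -100*(-512) + 1847055 = 51200 + 1847055 = 1898255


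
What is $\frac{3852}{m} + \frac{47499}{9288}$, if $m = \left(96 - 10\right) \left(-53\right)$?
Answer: $\frac{700477}{164088} \approx 4.2689$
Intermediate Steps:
$m = -4558$ ($m = 86 \left(-53\right) = -4558$)
$\frac{3852}{m} + \frac{47499}{9288} = \frac{3852}{-4558} + \frac{47499}{9288} = 3852 \left(- \frac{1}{4558}\right) + 47499 \cdot \frac{1}{9288} = - \frac{1926}{2279} + \frac{15833}{3096} = \frac{700477}{164088}$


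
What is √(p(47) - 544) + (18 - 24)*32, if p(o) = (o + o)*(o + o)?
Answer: -192 + 2*√2073 ≈ -100.94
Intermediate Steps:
p(o) = 4*o² (p(o) = (2*o)*(2*o) = 4*o²)
√(p(47) - 544) + (18 - 24)*32 = √(4*47² - 544) + (18 - 24)*32 = √(4*2209 - 544) - 6*32 = √(8836 - 544) - 192 = √8292 - 192 = 2*√2073 - 192 = -192 + 2*√2073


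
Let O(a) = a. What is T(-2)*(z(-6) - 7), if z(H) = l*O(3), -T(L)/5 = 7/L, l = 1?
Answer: -70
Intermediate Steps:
T(L) = -35/L
z(H) = 3 (z(H) = 1*3 = 3)
T(-2)*(z(-6) - 7) = (-35/(-2))*(3 - 7) = -35*(-½)*(-4) = (35/2)*(-4) = -70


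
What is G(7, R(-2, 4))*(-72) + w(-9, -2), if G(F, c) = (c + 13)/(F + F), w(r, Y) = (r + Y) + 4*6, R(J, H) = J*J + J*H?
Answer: -233/7 ≈ -33.286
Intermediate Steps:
R(J, H) = J² + H*J
w(r, Y) = 24 + Y + r (w(r, Y) = (Y + r) + 24 = 24 + Y + r)
G(F, c) = (13 + c)/(2*F) (G(F, c) = (13 + c)/((2*F)) = (13 + c)*(1/(2*F)) = (13 + c)/(2*F))
G(7, R(-2, 4))*(-72) + w(-9, -2) = ((½)*(13 - 2*(4 - 2))/7)*(-72) + (24 - 2 - 9) = ((½)*(⅐)*(13 - 2*2))*(-72) + 13 = ((½)*(⅐)*(13 - 4))*(-72) + 13 = ((½)*(⅐)*9)*(-72) + 13 = (9/14)*(-72) + 13 = -324/7 + 13 = -233/7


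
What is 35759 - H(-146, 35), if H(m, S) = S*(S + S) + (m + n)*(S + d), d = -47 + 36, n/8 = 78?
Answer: 21837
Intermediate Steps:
n = 624 (n = 8*78 = 624)
d = -11
H(m, S) = 2*S² + (-11 + S)*(624 + m) (H(m, S) = S*(S + S) + (m + 624)*(S - 11) = S*(2*S) + (624 + m)*(-11 + S) = 2*S² + (-11 + S)*(624 + m))
35759 - H(-146, 35) = 35759 - (-6864 - 11*(-146) + 2*35² + 624*35 + 35*(-146)) = 35759 - (-6864 + 1606 + 2*1225 + 21840 - 5110) = 35759 - (-6864 + 1606 + 2450 + 21840 - 5110) = 35759 - 1*13922 = 35759 - 13922 = 21837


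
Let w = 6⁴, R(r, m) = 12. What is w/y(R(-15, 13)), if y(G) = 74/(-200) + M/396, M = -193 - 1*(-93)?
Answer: -12830400/6163 ≈ -2081.8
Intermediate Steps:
M = -100 (M = -193 + 93 = -100)
y(G) = -6163/9900 (y(G) = 74/(-200) - 100/396 = 74*(-1/200) - 100*1/396 = -37/100 - 25/99 = -6163/9900)
w = 1296
w/y(R(-15, 13)) = 1296/(-6163/9900) = 1296*(-9900/6163) = -12830400/6163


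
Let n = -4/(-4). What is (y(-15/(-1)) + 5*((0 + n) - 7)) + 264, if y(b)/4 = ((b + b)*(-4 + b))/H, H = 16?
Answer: 633/2 ≈ 316.50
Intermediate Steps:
n = 1 (n = -4*(-¼) = 1)
y(b) = b*(-4 + b)/2 (y(b) = 4*(((b + b)*(-4 + b))/16) = 4*(((2*b)*(-4 + b))*(1/16)) = 4*((2*b*(-4 + b))*(1/16)) = 4*(b*(-4 + b)/8) = b*(-4 + b)/2)
(y(-15/(-1)) + 5*((0 + n) - 7)) + 264 = ((-15/(-1))*(-4 - 15/(-1))/2 + 5*((0 + 1) - 7)) + 264 = ((-15*(-1))*(-4 - 15*(-1))/2 + 5*(1 - 7)) + 264 = ((½)*15*(-4 + 15) + 5*(-6)) + 264 = ((½)*15*11 - 30) + 264 = (165/2 - 30) + 264 = 105/2 + 264 = 633/2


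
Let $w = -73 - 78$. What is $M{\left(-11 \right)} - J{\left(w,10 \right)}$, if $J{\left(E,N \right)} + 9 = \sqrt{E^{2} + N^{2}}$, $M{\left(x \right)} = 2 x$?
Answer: $-13 - \sqrt{22901} \approx -164.33$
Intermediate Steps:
$w = -151$ ($w = -73 - 78 = -151$)
$J{\left(E,N \right)} = -9 + \sqrt{E^{2} + N^{2}}$
$M{\left(-11 \right)} - J{\left(w,10 \right)} = 2 \left(-11\right) - \left(-9 + \sqrt{\left(-151\right)^{2} + 10^{2}}\right) = -22 - \left(-9 + \sqrt{22801 + 100}\right) = -22 - \left(-9 + \sqrt{22901}\right) = -22 + \left(9 - \sqrt{22901}\right) = -13 - \sqrt{22901}$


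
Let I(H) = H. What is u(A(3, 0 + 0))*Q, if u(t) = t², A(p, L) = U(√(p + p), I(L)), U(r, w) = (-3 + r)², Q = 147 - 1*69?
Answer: 34398 - 14040*√6 ≈ 7.1640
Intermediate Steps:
Q = 78 (Q = 147 - 69 = 78)
A(p, L) = (-3 + √2*√p)² (A(p, L) = (-3 + √(p + p))² = (-3 + √(2*p))² = (-3 + √2*√p)²)
u(A(3, 0 + 0))*Q = ((-3 + √2*√3)²)²*78 = ((-3 + √6)²)²*78 = (-3 + √6)⁴*78 = 78*(-3 + √6)⁴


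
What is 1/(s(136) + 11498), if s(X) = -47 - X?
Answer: 1/11315 ≈ 8.8378e-5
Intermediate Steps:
1/(s(136) + 11498) = 1/((-47 - 1*136) + 11498) = 1/((-47 - 136) + 11498) = 1/(-183 + 11498) = 1/11315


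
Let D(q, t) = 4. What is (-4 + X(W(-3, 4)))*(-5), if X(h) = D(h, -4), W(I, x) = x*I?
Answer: 0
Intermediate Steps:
W(I, x) = I*x
X(h) = 4
(-4 + X(W(-3, 4)))*(-5) = (-4 + 4)*(-5) = 0*(-5) = 0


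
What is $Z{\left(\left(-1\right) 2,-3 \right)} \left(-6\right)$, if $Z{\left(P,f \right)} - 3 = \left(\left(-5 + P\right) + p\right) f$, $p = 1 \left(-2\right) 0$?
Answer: $-144$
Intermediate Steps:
$p = 0$ ($p = \left(-2\right) 0 = 0$)
$Z{\left(P,f \right)} = 3 + f \left(-5 + P\right)$ ($Z{\left(P,f \right)} = 3 + \left(\left(-5 + P\right) + 0\right) f = 3 + \left(-5 + P\right) f = 3 + f \left(-5 + P\right)$)
$Z{\left(\left(-1\right) 2,-3 \right)} \left(-6\right) = \left(3 - -15 + \left(-1\right) 2 \left(-3\right)\right) \left(-6\right) = \left(3 + 15 - -6\right) \left(-6\right) = \left(3 + 15 + 6\right) \left(-6\right) = 24 \left(-6\right) = -144$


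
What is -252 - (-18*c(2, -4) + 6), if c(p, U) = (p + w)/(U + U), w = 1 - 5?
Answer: -507/2 ≈ -253.50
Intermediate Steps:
w = -4
c(p, U) = (-4 + p)/(2*U) (c(p, U) = (p - 4)/(U + U) = (-4 + p)/((2*U)) = (-4 + p)*(1/(2*U)) = (-4 + p)/(2*U))
-252 - (-18*c(2, -4) + 6) = -252 - (-9*(-4 + 2)/(-4) + 6) = -252 - (-9*(-1)*(-2)/4 + 6) = -252 - (-18*¼ + 6) = -252 - (-9/2 + 6) = -252 - 1*3/2 = -252 - 3/2 = -507/2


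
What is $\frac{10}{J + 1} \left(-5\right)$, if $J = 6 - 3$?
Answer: $- \frac{25}{2} \approx -12.5$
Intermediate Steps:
$J = 3$ ($J = 6 - 3 = 3$)
$\frac{10}{J + 1} \left(-5\right) = \frac{10}{3 + 1} \left(-5\right) = \frac{10}{4} \left(-5\right) = 10 \cdot \frac{1}{4} \left(-5\right) = \frac{5}{2} \left(-5\right) = - \frac{25}{2}$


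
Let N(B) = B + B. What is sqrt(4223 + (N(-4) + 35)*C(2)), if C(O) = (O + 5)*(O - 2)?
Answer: sqrt(4223) ≈ 64.985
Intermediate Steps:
N(B) = 2*B
C(O) = (-2 + O)*(5 + O) (C(O) = (5 + O)*(-2 + O) = (-2 + O)*(5 + O))
sqrt(4223 + (N(-4) + 35)*C(2)) = sqrt(4223 + (2*(-4) + 35)*(-10 + 2**2 + 3*2)) = sqrt(4223 + (-8 + 35)*(-10 + 4 + 6)) = sqrt(4223 + 27*0) = sqrt(4223 + 0) = sqrt(4223)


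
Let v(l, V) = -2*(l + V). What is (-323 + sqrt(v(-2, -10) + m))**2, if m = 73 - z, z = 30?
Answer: (323 - sqrt(67))**2 ≈ 99108.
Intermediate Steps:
v(l, V) = -2*V - 2*l (v(l, V) = -2*(V + l) = -2*V - 2*l)
m = 43 (m = 73 - 1*30 = 73 - 30 = 43)
(-323 + sqrt(v(-2, -10) + m))**2 = (-323 + sqrt((-2*(-10) - 2*(-2)) + 43))**2 = (-323 + sqrt((20 + 4) + 43))**2 = (-323 + sqrt(24 + 43))**2 = (-323 + sqrt(67))**2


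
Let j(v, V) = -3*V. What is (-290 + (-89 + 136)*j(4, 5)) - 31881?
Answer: -32876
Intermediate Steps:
(-290 + (-89 + 136)*j(4, 5)) - 31881 = (-290 + (-89 + 136)*(-3*5)) - 31881 = (-290 + 47*(-15)) - 31881 = (-290 - 705) - 31881 = -995 - 31881 = -32876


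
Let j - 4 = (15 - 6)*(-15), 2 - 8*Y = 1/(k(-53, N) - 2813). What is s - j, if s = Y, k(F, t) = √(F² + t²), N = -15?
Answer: 8305434563/63279480 + √3034/63279480 ≈ 131.25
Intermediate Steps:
Y = ¼ - 1/(8*(-2813 + √3034)) (Y = ¼ - 1/(8*(√((-53)² + (-15)²) - 2813)) = ¼ - 1/(8*(√(2809 + 225) - 2813)) = ¼ - 1/(8*(√3034 - 2813)) = ¼ - 1/(8*(-2813 + √3034)) ≈ 0.25005)
j = -131 (j = 4 + (15 - 6)*(-15) = 4 + 9*(-15) = 4 - 135 = -131)
s = 15822683/63279480 + √3034/63279480 ≈ 0.25005
s - j = (15822683/63279480 + √3034/63279480) - 1*(-131) = (15822683/63279480 + √3034/63279480) + 131 = 8305434563/63279480 + √3034/63279480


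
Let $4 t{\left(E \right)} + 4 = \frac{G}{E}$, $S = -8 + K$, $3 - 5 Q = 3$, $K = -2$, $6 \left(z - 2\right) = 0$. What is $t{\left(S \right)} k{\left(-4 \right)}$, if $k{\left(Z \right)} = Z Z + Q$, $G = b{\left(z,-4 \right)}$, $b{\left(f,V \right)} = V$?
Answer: $- \frac{72}{5} \approx -14.4$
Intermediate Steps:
$z = 2$ ($z = 2 + \frac{1}{6} \cdot 0 = 2 + 0 = 2$)
$G = -4$
$Q = 0$ ($Q = \frac{3}{5} - \frac{3}{5} = 0$)
$S = -10$ ($S = -8 - 2 = -10$)
$t{\left(E \right)} = -1 - \frac{1}{E}$ ($t{\left(E \right)} = -1 + \frac{\left(-4\right) \frac{1}{E}}{4} = -1 - \frac{1}{E}$)
$k{\left(Z \right)} = Z^{2}$ ($k{\left(Z \right)} = Z Z + 0 = Z^{2} + 0 = Z^{2}$)
$t{\left(S \right)} k{\left(-4 \right)} = \frac{-1 - -10}{-10} \left(-4\right)^{2} = - \frac{-1 + 10}{10} \cdot 16 = \left(- \frac{1}{10}\right) 9 \cdot 16 = \left(- \frac{9}{10}\right) 16 = - \frac{72}{5}$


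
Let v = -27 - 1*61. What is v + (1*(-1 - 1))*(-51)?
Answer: 14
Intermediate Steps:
v = -88 (v = -27 - 61 = -88)
v + (1*(-1 - 1))*(-51) = -88 + (1*(-1 - 1))*(-51) = -88 + (1*(-2))*(-51) = -88 - 2*(-51) = -88 + 102 = 14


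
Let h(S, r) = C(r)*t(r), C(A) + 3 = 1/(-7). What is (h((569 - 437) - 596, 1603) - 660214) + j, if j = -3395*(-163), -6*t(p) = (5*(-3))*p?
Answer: -119424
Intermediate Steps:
t(p) = 5*p/2 (t(p) = -5*(-3)*p/6 = -(-5)*p/2 = 5*p/2)
C(A) = -22/7 (C(A) = -3 + 1/(-7) = -3 - ⅐ = -22/7)
h(S, r) = -55*r/7
j = 553385
(h((569 - 437) - 596, 1603) - 660214) + j = (-55/7*1603 - 660214) + 553385 = (-12595 - 660214) + 553385 = -672809 + 553385 = -119424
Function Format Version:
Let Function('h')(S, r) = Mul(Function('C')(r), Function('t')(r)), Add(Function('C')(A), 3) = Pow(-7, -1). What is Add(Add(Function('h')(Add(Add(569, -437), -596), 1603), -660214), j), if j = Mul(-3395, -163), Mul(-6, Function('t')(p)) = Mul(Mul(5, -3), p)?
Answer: -119424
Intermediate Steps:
Function('t')(p) = Mul(Rational(5, 2), p) (Function('t')(p) = Mul(Rational(-1, 6), Mul(Mul(5, -3), p)) = Mul(Rational(-1, 6), Mul(-15, p)) = Mul(Rational(5, 2), p))
Function('C')(A) = Rational(-22, 7) (Function('C')(A) = Add(-3, Pow(-7, -1)) = Add(-3, Rational(-1, 7)) = Rational(-22, 7))
Function('h')(S, r) = Mul(Rational(-55, 7), r) (Function('h')(S, r) = Mul(Rational(-22, 7), Mul(Rational(5, 2), r)) = Mul(Rational(-55, 7), r))
j = 553385
Add(Add(Function('h')(Add(Add(569, -437), -596), 1603), -660214), j) = Add(Add(Mul(Rational(-55, 7), 1603), -660214), 553385) = Add(Add(-12595, -660214), 553385) = Add(-672809, 553385) = -119424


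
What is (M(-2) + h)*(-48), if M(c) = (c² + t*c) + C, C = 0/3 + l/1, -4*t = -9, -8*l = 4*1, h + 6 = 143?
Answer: -6528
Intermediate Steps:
h = 137 (h = -6 + 143 = 137)
l = -½ (l = -1/2 = -⅛*4 = -½ ≈ -0.50000)
t = 9/4 (t = -¼*(-9) = 9/4 ≈ 2.2500)
C = -½ (C = 0/3 - ½/1 = 0*(⅓) - ½*1 = 0 - ½ = -½ ≈ -0.50000)
M(c) = -½ + c² + 9*c/4 (M(c) = (c² + 9*c/4) - ½ = -½ + c² + 9*c/4)
(M(-2) + h)*(-48) = ((-½ + (-2)² + (9/4)*(-2)) + 137)*(-48) = ((-½ + 4 - 9/2) + 137)*(-48) = (-1 + 137)*(-48) = 136*(-48) = -6528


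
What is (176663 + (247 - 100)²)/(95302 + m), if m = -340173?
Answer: -198272/244871 ≈ -0.80970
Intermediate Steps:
(176663 + (247 - 100)²)/(95302 + m) = (176663 + (247 - 100)²)/(95302 - 340173) = (176663 + 147²)/(-244871) = (176663 + 21609)*(-1/244871) = 198272*(-1/244871) = -198272/244871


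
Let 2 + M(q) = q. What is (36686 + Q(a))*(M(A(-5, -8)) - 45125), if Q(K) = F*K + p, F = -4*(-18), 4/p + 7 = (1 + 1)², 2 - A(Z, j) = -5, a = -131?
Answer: -1229640320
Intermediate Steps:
A(Z, j) = 7 (A(Z, j) = 2 - 1*(-5) = 2 + 5 = 7)
p = -4/3 (p = 4/(-7 + (1 + 1)²) = 4/(-7 + 2²) = 4/(-7 + 4) = 4/(-3) = 4*(-⅓) = -4/3 ≈ -1.3333)
M(q) = -2 + q
F = 72
Q(K) = -4/3 + 72*K (Q(K) = 72*K - 4/3 = -4/3 + 72*K)
(36686 + Q(a))*(M(A(-5, -8)) - 45125) = (36686 + (-4/3 + 72*(-131)))*((-2 + 7) - 45125) = (36686 + (-4/3 - 9432))*(5 - 45125) = (36686 - 28300/3)*(-45120) = (81758/3)*(-45120) = -1229640320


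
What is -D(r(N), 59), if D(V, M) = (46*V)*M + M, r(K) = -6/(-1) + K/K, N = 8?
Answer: -19057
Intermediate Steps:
r(K) = 7 (r(K) = -6*(-1) + 1 = 6 + 1 = 7)
D(V, M) = M + 46*M*V (D(V, M) = 46*M*V + M = M + 46*M*V)
-D(r(N), 59) = -59*(1 + 46*7) = -59*(1 + 322) = -59*323 = -1*19057 = -19057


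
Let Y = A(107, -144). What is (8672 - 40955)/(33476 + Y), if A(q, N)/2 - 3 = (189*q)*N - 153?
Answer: 32283/5791048 ≈ 0.0055746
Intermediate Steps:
A(q, N) = -300 + 378*N*q (A(q, N) = 6 + 2*((189*q)*N - 153) = 6 + 2*(189*N*q - 153) = 6 + 2*(-153 + 189*N*q) = 6 + (-306 + 378*N*q) = -300 + 378*N*q)
Y = -5824524 (Y = -300 + 378*(-144)*107 = -300 - 5824224 = -5824524)
(8672 - 40955)/(33476 + Y) = (8672 - 40955)/(33476 - 5824524) = -32283/(-5791048) = -32283*(-1/5791048) = 32283/5791048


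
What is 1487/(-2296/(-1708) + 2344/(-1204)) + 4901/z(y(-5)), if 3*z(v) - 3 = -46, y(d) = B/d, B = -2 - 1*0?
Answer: -1336694693/475752 ≈ -2809.6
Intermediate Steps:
B = -2 (B = -2 + 0 = -2)
y(d) = -2/d
z(v) = -43/3 (z(v) = 1 + (⅓)*(-46) = 1 - 46/3 = -43/3)
1487/(-2296/(-1708) + 2344/(-1204)) + 4901/z(y(-5)) = 1487/(-2296/(-1708) + 2344/(-1204)) + 4901/(-43/3) = 1487/(-2296*(-1/1708) + 2344*(-1/1204)) + 4901*(-3/43) = 1487/(82/61 - 586/301) - 14703/43 = 1487/(-11064/18361) - 14703/43 = 1487*(-18361/11064) - 14703/43 = -27302807/11064 - 14703/43 = -1336694693/475752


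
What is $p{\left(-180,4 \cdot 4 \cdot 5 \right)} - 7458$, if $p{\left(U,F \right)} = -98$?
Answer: $-7556$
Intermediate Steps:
$p{\left(-180,4 \cdot 4 \cdot 5 \right)} - 7458 = -98 - 7458 = -7556$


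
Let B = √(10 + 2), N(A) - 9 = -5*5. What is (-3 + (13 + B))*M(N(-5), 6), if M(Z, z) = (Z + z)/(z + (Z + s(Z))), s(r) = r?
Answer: 50/13 + 10*√3/13 ≈ 5.1785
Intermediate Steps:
N(A) = -16 (N(A) = 9 - 5*5 = 9 - 25 = -16)
B = 2*√3 (B = √12 = 2*√3 ≈ 3.4641)
M(Z, z) = (Z + z)/(z + 2*Z) (M(Z, z) = (Z + z)/(z + (Z + Z)) = (Z + z)/(z + 2*Z))
(-3 + (13 + B))*M(N(-5), 6) = (-3 + (13 + 2*√3))*((-16 + 6)/(6 + 2*(-16))) = (10 + 2*√3)*(-10/(6 - 32)) = (10 + 2*√3)*(-10/(-26)) = (10 + 2*√3)*(-1/26*(-10)) = (10 + 2*√3)*(5/13) = 50/13 + 10*√3/13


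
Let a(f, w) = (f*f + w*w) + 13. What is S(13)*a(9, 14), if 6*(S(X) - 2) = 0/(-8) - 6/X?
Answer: 7250/13 ≈ 557.69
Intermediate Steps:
a(f, w) = 13 + f² + w² (a(f, w) = (f² + w²) + 13 = 13 + f² + w²)
S(X) = 2 - 1/X (S(X) = 2 + (0/(-8) - 6/X)/6 = 2 + (0*(-⅛) - 6/X)/6 = 2 + (0 - 6/X)/6 = 2 + (-6/X)/6 = 2 - 1/X)
S(13)*a(9, 14) = (2 - 1/13)*(13 + 9² + 14²) = (2 - 1*1/13)*(13 + 81 + 196) = (2 - 1/13)*290 = (25/13)*290 = 7250/13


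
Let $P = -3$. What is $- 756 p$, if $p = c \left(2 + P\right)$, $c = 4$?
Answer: $3024$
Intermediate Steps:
$p = -4$ ($p = 4 \left(2 - 3\right) = 4 \left(-1\right) = -4$)
$- 756 p = \left(-756\right) \left(-4\right) = 3024$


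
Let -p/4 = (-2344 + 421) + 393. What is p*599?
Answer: 3665880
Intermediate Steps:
p = 6120 (p = -4*((-2344 + 421) + 393) = -4*(-1923 + 393) = -4*(-1530) = 6120)
p*599 = 6120*599 = 3665880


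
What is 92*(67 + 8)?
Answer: 6900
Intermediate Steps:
92*(67 + 8) = 92*75 = 6900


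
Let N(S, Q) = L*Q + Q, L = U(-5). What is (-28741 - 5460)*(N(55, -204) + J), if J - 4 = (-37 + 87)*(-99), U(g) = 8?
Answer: 231951182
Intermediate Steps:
L = 8
J = -4946 (J = 4 + (-37 + 87)*(-99) = 4 + 50*(-99) = 4 - 4950 = -4946)
N(S, Q) = 9*Q (N(S, Q) = 8*Q + Q = 9*Q)
(-28741 - 5460)*(N(55, -204) + J) = (-28741 - 5460)*(9*(-204) - 4946) = -34201*(-1836 - 4946) = -34201*(-6782) = 231951182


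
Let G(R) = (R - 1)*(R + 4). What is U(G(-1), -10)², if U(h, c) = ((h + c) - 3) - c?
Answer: 81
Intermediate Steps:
G(R) = (-1 + R)*(4 + R)
U(h, c) = -3 + h (U(h, c) = ((c + h) - 3) - c = (-3 + c + h) - c = -3 + h)
U(G(-1), -10)² = (-3 + (-4 + (-1)² + 3*(-1)))² = (-3 + (-4 + 1 - 3))² = (-3 - 6)² = (-9)² = 81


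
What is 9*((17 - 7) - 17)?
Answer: -63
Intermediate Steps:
9*((17 - 7) - 17) = 9*(10 - 17) = 9*(-7) = -63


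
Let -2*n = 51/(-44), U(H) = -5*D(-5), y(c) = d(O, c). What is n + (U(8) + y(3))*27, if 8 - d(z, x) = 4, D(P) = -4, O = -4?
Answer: 57075/88 ≈ 648.58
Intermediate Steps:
d(z, x) = 4 (d(z, x) = 8 - 1*4 = 8 - 4 = 4)
y(c) = 4
U(H) = 20 (U(H) = -5*(-4) = 20)
n = 51/88 (n = -51/(2*(-44)) = -51*(-1)/(2*44) = -1/2*(-51/44) = 51/88 ≈ 0.57955)
n + (U(8) + y(3))*27 = 51/88 + (20 + 4)*27 = 51/88 + 24*27 = 51/88 + 648 = 57075/88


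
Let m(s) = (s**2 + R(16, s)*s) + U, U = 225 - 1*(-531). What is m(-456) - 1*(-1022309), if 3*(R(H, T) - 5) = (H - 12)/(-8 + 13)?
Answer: 6142997/5 ≈ 1.2286e+6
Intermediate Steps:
U = 756 (U = 225 + 531 = 756)
R(H, T) = 21/5 + H/15 (R(H, T) = 5 + ((H - 12)/(-8 + 13))/3 = 5 + ((-12 + H)/5)/3 = 5 + ((-12 + H)*(1/5))/3 = 5 + (-12/5 + H/5)/3 = 5 + (-4/5 + H/15) = 21/5 + H/15)
m(s) = 756 + s**2 + 79*s/15 (m(s) = (s**2 + (21/5 + (1/15)*16)*s) + 756 = (s**2 + (21/5 + 16/15)*s) + 756 = (s**2 + 79*s/15) + 756 = 756 + s**2 + 79*s/15)
m(-456) - 1*(-1022309) = (756 + (-456)**2 + (79/15)*(-456)) - 1*(-1022309) = (756 + 207936 - 12008/5) + 1022309 = 1031452/5 + 1022309 = 6142997/5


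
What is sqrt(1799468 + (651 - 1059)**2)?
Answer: 2*sqrt(491483) ≈ 1402.1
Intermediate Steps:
sqrt(1799468 + (651 - 1059)**2) = sqrt(1799468 + (-408)**2) = sqrt(1799468 + 166464) = sqrt(1965932) = 2*sqrt(491483)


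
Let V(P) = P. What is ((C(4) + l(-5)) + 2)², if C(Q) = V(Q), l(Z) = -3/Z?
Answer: 1089/25 ≈ 43.560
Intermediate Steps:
C(Q) = Q
((C(4) + l(-5)) + 2)² = ((4 - 3/(-5)) + 2)² = ((4 - 3*(-⅕)) + 2)² = ((4 + ⅗) + 2)² = (23/5 + 2)² = (33/5)² = 1089/25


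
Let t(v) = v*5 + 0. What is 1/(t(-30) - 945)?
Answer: -1/1095 ≈ -0.00091324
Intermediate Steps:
t(v) = 5*v (t(v) = 5*v + 0 = 5*v)
1/(t(-30) - 945) = 1/(5*(-30) - 945) = 1/(-150 - 945) = 1/(-1095) = -1/1095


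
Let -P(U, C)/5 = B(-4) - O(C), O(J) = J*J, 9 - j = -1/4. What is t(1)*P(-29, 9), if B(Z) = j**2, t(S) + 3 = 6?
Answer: -1095/16 ≈ -68.438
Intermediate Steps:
j = 37/4 (j = 9 - (-1)/4 = 9 - 1*(-1/4) = 9 + 1/4 = 37/4 ≈ 9.2500)
t(S) = 3 (t(S) = -3 + 6 = 3)
O(J) = J**2
B(Z) = 1369/16 (B(Z) = (37/4)**2 = 1369/16)
P(U, C) = -6845/16 + 5*C**2 (P(U, C) = -5*(1369/16 - C**2) = -6845/16 + 5*C**2)
t(1)*P(-29, 9) = 3*(-6845/16 + 5*9**2) = 3*(-6845/16 + 5*81) = 3*(-6845/16 + 405) = 3*(-365/16) = -1095/16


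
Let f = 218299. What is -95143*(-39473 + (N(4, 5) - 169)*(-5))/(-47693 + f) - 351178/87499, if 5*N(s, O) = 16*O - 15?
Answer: 322056114220533/14927854394 ≈ 21574.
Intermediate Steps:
N(s, O) = -3 + 16*O/5 (N(s, O) = (16*O - 15)/5 = (-15 + 16*O)/5 = -3 + 16*O/5)
-95143*(-39473 + (N(4, 5) - 169)*(-5))/(-47693 + f) - 351178/87499 = -95143*(-39473 + ((-3 + (16/5)*5) - 169)*(-5))/(-47693 + 218299) - 351178/87499 = -95143/(170606/(-39473 + ((-3 + 16) - 169)*(-5))) - 351178*1/87499 = -95143/(170606/(-39473 + (13 - 169)*(-5))) - 351178/87499 = -95143/(170606/(-39473 - 156*(-5))) - 351178/87499 = -95143/(170606/(-39473 + 780)) - 351178/87499 = -95143/(170606/(-38693)) - 351178/87499 = -95143/(170606*(-1/38693)) - 351178/87499 = -95143/(-170606/38693) - 351178/87499 = -95143*(-38693/170606) - 351178/87499 = 3681368099/170606 - 351178/87499 = 322056114220533/14927854394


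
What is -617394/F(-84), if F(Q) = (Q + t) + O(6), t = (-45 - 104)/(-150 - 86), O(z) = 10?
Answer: 145704984/17315 ≈ 8415.0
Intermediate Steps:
t = 149/236 (t = -149/(-236) = -149*(-1/236) = 149/236 ≈ 0.63136)
F(Q) = 2509/236 + Q (F(Q) = (Q + 149/236) + 10 = (149/236 + Q) + 10 = 2509/236 + Q)
-617394/F(-84) = -617394/(2509/236 - 84) = -617394/(-17315/236) = -617394*(-236/17315) = 145704984/17315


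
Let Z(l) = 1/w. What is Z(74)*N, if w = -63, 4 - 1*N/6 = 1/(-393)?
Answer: -3146/8253 ≈ -0.38119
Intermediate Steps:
N = 3146/131 (N = 24 - 6/(-393) = 24 - 6*(-1/393) = 24 + 2/131 = 3146/131 ≈ 24.015)
Z(l) = -1/63 (Z(l) = 1/(-63) = -1/63)
Z(74)*N = -1/63*3146/131 = -3146/8253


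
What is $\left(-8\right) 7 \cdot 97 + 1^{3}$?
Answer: $-5431$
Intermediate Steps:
$\left(-8\right) 7 \cdot 97 + 1^{3} = \left(-56\right) 97 + 1 = -5432 + 1 = -5431$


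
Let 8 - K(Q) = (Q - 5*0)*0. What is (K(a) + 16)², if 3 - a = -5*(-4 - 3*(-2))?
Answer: 576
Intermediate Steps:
a = 13 (a = 3 - (-5)*(-4 - 3*(-2)) = 3 - (-5)*(-4 + 6) = 3 - (-5)*2 = 3 - 1*(-10) = 3 + 10 = 13)
K(Q) = 8 (K(Q) = 8 - (Q - 5*0)*0 = 8 - (Q - 1*0)*0 = 8 - (Q + 0)*0 = 8 - Q*0 = 8 - 1*0 = 8 + 0 = 8)
(K(a) + 16)² = (8 + 16)² = 24² = 576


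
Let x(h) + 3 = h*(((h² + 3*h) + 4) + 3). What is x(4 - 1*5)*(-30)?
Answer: 240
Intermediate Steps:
x(h) = -3 + h*(7 + h² + 3*h) (x(h) = -3 + h*(((h² + 3*h) + 4) + 3) = -3 + h*((4 + h² + 3*h) + 3) = -3 + h*(7 + h² + 3*h))
x(4 - 1*5)*(-30) = (-3 + (4 - 1*5)³ + 3*(4 - 1*5)² + 7*(4 - 1*5))*(-30) = (-3 + (4 - 5)³ + 3*(4 - 5)² + 7*(4 - 5))*(-30) = (-3 + (-1)³ + 3*(-1)² + 7*(-1))*(-30) = (-3 - 1 + 3*1 - 7)*(-30) = (-3 - 1 + 3 - 7)*(-30) = -8*(-30) = 240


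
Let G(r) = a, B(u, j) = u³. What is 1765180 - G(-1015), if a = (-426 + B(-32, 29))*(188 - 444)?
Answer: -6732484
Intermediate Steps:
a = 8497664 (a = (-426 + (-32)³)*(188 - 444) = (-426 - 32768)*(-256) = -33194*(-256) = 8497664)
G(r) = 8497664
1765180 - G(-1015) = 1765180 - 1*8497664 = 1765180 - 8497664 = -6732484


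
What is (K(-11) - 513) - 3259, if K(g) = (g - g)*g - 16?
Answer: -3788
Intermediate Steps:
K(g) = -16 (K(g) = 0*g - 16 = 0 - 16 = -16)
(K(-11) - 513) - 3259 = (-16 - 513) - 3259 = -529 - 3259 = -3788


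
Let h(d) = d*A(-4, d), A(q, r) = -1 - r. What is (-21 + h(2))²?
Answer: 729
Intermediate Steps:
h(d) = d*(-1 - d)
(-21 + h(2))² = (-21 - 1*2*(1 + 2))² = (-21 - 1*2*3)² = (-21 - 6)² = (-27)² = 729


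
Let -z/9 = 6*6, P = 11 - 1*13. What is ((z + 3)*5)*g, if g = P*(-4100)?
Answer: -13161000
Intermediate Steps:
P = -2 (P = 11 - 13 = -2)
z = -324 (z = -54*6 = -9*36 = -324)
g = 8200 (g = -2*(-4100) = 8200)
((z + 3)*5)*g = ((-324 + 3)*5)*8200 = -321*5*8200 = -1605*8200 = -13161000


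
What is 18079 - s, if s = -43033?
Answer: 61112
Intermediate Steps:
18079 - s = 18079 - 1*(-43033) = 18079 + 43033 = 61112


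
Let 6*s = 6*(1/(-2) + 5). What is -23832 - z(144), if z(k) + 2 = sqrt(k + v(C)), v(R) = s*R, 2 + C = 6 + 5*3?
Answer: -23830 - 3*sqrt(102)/2 ≈ -23845.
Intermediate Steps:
s = 9/2 (s = (6*(1/(-2) + 5))/6 = (6*(-1/2 + 5))/6 = (6*(9/2))/6 = (1/6)*27 = 9/2 ≈ 4.5000)
C = 19 (C = -2 + (6 + 5*3) = -2 + (6 + 15) = -2 + 21 = 19)
v(R) = 9*R/2
z(k) = -2 + sqrt(171/2 + k) (z(k) = -2 + sqrt(k + (9/2)*19) = -2 + sqrt(k + 171/2) = -2 + sqrt(171/2 + k))
-23832 - z(144) = -23832 - (-2 + sqrt(342 + 4*144)/2) = -23832 - (-2 + sqrt(342 + 576)/2) = -23832 - (-2 + sqrt(918)/2) = -23832 - (-2 + (3*sqrt(102))/2) = -23832 - (-2 + 3*sqrt(102)/2) = -23832 + (2 - 3*sqrt(102)/2) = -23830 - 3*sqrt(102)/2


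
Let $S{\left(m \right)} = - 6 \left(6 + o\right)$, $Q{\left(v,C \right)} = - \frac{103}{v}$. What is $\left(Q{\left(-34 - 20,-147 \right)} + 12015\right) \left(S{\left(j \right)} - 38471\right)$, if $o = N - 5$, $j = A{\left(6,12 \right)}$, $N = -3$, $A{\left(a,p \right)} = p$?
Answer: $- \frac{24956545067}{54} \approx -4.6216 \cdot 10^{8}$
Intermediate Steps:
$j = 12$
$o = -8$ ($o = -3 - 5 = -8$)
$S{\left(m \right)} = 12$ ($S{\left(m \right)} = - 6 \left(6 - 8\right) = \left(-6\right) \left(-2\right) = 12$)
$\left(Q{\left(-34 - 20,-147 \right)} + 12015\right) \left(S{\left(j \right)} - 38471\right) = \left(- \frac{103}{-34 - 20} + 12015\right) \left(12 - 38471\right) = \left(- \frac{103}{-54} + 12015\right) \left(-38459\right) = \left(\left(-103\right) \left(- \frac{1}{54}\right) + 12015\right) \left(-38459\right) = \left(\frac{103}{54} + 12015\right) \left(-38459\right) = \frac{648913}{54} \left(-38459\right) = - \frac{24956545067}{54}$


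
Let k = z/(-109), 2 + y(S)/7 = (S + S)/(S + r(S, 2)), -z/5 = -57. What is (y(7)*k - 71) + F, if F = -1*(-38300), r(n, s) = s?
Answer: 12503543/327 ≈ 38237.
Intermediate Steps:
z = 285 (z = -5*(-57) = 285)
y(S) = -14 + 14*S/(2 + S) (y(S) = -14 + 7*((S + S)/(S + 2)) = -14 + 7*((2*S)/(2 + S)) = -14 + 7*(2*S/(2 + S)) = -14 + 14*S/(2 + S))
F = 38300
k = -285/109 (k = 285/(-109) = 285*(-1/109) = -285/109 ≈ -2.6147)
(y(7)*k - 71) + F = (-28/(2 + 7)*(-285/109) - 71) + 38300 = (-28/9*(-285/109) - 71) + 38300 = (2660/327 - 71) + 38300 = -20557/327 + 38300 = 12503543/327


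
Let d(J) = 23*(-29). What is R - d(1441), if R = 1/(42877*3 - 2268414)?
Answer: 1427235260/2139783 ≈ 667.00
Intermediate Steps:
R = -1/2139783 (R = 1/(128631 - 2268414) = 1/(-2139783) = -1/2139783 ≈ -4.6734e-7)
d(J) = -667
R - d(1441) = -1/2139783 - 1*(-667) = -1/2139783 + 667 = 1427235260/2139783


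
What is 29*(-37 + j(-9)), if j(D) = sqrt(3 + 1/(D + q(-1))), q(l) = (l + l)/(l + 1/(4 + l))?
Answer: -1073 + 29*sqrt(102)/6 ≈ -1024.2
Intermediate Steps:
q(l) = 2*l/(l + 1/(4 + l)) (q(l) = (2*l)/(l + 1/(4 + l)) = 2*l/(l + 1/(4 + l)))
j(D) = sqrt(3 + 1/(3 + D)) (j(D) = sqrt(3 + 1/(D + 2*(-1)*(4 - 1)/(1 + (-1)**2 + 4*(-1)))) = sqrt(3 + 1/(D + 2*(-1)*3/(1 + 1 - 4))) = sqrt(3 + 1/(D + 2*(-1)*3/(-2))) = sqrt(3 + 1/(D + 2*(-1)*(-1/2)*3)) = sqrt(3 + 1/(D + 3)) = sqrt(3 + 1/(3 + D)))
29*(-37 + j(-9)) = 29*(-37 + sqrt((10 + 3*(-9))/(3 - 9))) = 29*(-37 + sqrt((10 - 27)/(-6))) = 29*(-37 + sqrt(-1/6*(-17))) = 29*(-37 + sqrt(17/6)) = 29*(-37 + sqrt(102)/6) = -1073 + 29*sqrt(102)/6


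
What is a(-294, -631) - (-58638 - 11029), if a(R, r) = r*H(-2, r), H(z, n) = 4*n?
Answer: 1662311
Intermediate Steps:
a(R, r) = 4*r² (a(R, r) = r*(4*r) = 4*r²)
a(-294, -631) - (-58638 - 11029) = 4*(-631)² - (-58638 - 11029) = 4*398161 - 1*(-69667) = 1592644 + 69667 = 1662311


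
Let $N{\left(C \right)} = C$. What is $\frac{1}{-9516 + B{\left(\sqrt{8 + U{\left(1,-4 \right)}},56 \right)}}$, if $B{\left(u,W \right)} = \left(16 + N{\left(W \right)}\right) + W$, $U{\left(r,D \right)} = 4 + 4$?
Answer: $- \frac{1}{9388} \approx -0.00010652$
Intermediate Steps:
$U{\left(r,D \right)} = 8$
$B{\left(u,W \right)} = 16 + 2 W$ ($B{\left(u,W \right)} = \left(16 + W\right) + W = 16 + 2 W$)
$\frac{1}{-9516 + B{\left(\sqrt{8 + U{\left(1,-4 \right)}},56 \right)}} = \frac{1}{-9516 + \left(16 + 2 \cdot 56\right)} = \frac{1}{-9516 + \left(16 + 112\right)} = \frac{1}{-9516 + 128} = \frac{1}{-9388} = - \frac{1}{9388}$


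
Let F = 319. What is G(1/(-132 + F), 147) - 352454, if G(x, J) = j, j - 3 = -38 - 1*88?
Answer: -352577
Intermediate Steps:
j = -123 (j = 3 + (-38 - 1*88) = 3 + (-38 - 88) = 3 - 126 = -123)
G(x, J) = -123
G(1/(-132 + F), 147) - 352454 = -123 - 352454 = -352577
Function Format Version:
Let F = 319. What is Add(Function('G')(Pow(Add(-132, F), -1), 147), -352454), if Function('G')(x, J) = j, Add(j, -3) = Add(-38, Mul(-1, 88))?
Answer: -352577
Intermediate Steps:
j = -123 (j = Add(3, Add(-38, Mul(-1, 88))) = Add(3, Add(-38, -88)) = Add(3, -126) = -123)
Function('G')(x, J) = -123
Add(Function('G')(Pow(Add(-132, F), -1), 147), -352454) = Add(-123, -352454) = -352577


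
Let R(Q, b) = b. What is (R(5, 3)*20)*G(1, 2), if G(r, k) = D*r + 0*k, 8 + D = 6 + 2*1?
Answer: 0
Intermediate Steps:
D = 0 (D = -8 + (6 + 2*1) = -8 + (6 + 2) = -8 + 8 = 0)
G(r, k) = 0 (G(r, k) = 0*r + 0*k = 0 + 0 = 0)
(R(5, 3)*20)*G(1, 2) = (3*20)*0 = 60*0 = 0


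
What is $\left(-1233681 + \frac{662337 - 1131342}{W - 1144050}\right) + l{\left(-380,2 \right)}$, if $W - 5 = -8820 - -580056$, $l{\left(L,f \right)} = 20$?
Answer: $- \frac{706651654744}{572809} \approx -1.2337 \cdot 10^{6}$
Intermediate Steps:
$W = 571241$ ($W = 5 - -571236 = 5 + \left(-8820 + 580056\right) = 5 + 571236 = 571241$)
$\left(-1233681 + \frac{662337 - 1131342}{W - 1144050}\right) + l{\left(-380,2 \right)} = \left(-1233681 + \frac{662337 - 1131342}{571241 - 1144050}\right) + 20 = \left(-1233681 - \frac{469005}{-572809}\right) + 20 = \left(-1233681 - - \frac{469005}{572809}\right) + 20 = \left(-1233681 + \frac{469005}{572809}\right) + 20 = - \frac{706663110924}{572809} + 20 = - \frac{706651654744}{572809}$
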